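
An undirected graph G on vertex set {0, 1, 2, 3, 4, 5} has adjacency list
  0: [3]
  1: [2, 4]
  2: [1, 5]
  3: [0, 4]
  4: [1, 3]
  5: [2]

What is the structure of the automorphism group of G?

The degree sequence is [1, 2, 2, 2, 2, 1]; the two degree-1 vertices 0 and 5 are the ends of a path, so G = P_6. The only nontrivial automorphism of a path is the end-to-end reflection, so Aut(G) ≅ Z_2.

C_2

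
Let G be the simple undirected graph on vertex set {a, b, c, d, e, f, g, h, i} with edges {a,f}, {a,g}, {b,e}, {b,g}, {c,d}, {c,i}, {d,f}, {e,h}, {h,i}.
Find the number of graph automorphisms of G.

Every vertex has degree 2 and the graph is connected, so G is the 9-cycle C_9. C_9 has 9 rotations and 9 reflections, so Aut(C_9) ≅ D_9 of order 18.

18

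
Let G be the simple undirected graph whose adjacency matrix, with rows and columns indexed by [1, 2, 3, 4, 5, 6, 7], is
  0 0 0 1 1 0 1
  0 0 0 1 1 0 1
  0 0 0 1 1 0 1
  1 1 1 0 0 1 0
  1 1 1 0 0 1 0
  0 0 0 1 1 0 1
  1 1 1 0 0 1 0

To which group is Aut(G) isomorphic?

S_4 × S_3

The vertices split by degree into {4, 5, 7} (degree 4) and {1, 2, 3, 6} (degree 3); every edge runs between the two parts, so G is the complete bipartite graph K_{3,4}. The parts have unequal sizes, so no automorphism swaps them; each part is permuted independently, giving S_4 × S_3 of order 4!·3! = 144.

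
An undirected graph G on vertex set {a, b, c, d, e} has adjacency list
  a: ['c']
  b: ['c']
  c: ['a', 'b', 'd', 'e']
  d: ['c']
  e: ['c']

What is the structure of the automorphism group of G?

S_4

Vertex c has degree 4 and every other vertex has degree 1, so G is the star K_{1,4} with centre c. The 4 leaves are pairwise interchangeable while the centre is fixed, giving Aut(G) = S_4.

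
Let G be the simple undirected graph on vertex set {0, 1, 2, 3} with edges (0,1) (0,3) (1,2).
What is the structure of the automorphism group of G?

C_2

The degree sequence is [2, 2, 1, 1]; the two degree-1 vertices 2 and 3 are the ends of a path, so G = P_4. A path has exactly one nontrivial symmetry — reversal — giving Aut(G) of order 2.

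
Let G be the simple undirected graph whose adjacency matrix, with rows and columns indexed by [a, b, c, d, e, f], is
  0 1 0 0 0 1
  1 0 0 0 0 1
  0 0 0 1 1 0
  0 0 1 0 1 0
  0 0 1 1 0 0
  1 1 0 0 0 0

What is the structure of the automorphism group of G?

D_3 ≀ Z_2

G has two connected components, {a, b, f} and {c, d, e}; each is 2-regular, so G = C_3 ⊔ C_3. Aut of a disjoint union of two copies of C_3 is the wreath product D_3 ≀ Z_2, of order 2·6² = 72.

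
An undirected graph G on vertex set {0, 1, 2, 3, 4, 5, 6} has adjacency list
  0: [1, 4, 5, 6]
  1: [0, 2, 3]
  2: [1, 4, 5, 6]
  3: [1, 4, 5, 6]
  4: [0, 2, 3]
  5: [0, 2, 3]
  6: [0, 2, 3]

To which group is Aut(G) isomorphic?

S_4 × S_3

The vertices split by degree into {0, 2, 3} (degree 4) and {1, 4, 5, 6} (degree 3); every edge runs between the two parts, so G is the complete bipartite graph K_{3,4}. Automorphisms preserve the bipartition setwise (since the parts differ in size) and act as S_4 × S_3 within it; |Aut| = 144.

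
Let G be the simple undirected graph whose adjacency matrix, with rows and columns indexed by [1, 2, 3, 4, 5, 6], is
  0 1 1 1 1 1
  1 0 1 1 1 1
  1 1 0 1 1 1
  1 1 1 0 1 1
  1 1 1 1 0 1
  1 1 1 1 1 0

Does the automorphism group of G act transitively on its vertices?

Every vertex has degree 5, so G is the complete graph K_6. Every bijection on the vertex set is an automorphism of K_6; hence Aut(K_6) ≅ S_6, order 720. This group acts transitively on the 6 vertices.

Yes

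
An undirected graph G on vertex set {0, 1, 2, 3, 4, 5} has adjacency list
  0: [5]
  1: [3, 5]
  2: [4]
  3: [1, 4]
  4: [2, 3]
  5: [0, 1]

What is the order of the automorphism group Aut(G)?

2

The degree sequence is [1, 2, 1, 2, 2, 2]; the two degree-1 vertices 0 and 2 are the ends of a path, so G = P_6. The only nontrivial automorphism of a path is the end-to-end reflection, so Aut(G) ≅ Z_2.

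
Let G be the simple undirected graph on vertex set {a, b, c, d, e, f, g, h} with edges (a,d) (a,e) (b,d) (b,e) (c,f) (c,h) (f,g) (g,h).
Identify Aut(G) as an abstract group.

D_4 ≀ Z_2

G has two connected components, {a, b, d, e} and {c, f, g, h}; each is 2-regular, so G = C_4 ⊔ C_4. Aut of a disjoint union of two copies of C_4 is the wreath product D_4 ≀ Z_2, of order 2·8² = 128.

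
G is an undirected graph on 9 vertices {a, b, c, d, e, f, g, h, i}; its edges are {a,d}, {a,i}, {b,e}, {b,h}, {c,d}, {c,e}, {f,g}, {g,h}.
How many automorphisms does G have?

2

The degree sequence is [2, 2, 2, 2, 2, 1, 2, 2, 1]; the two degree-1 vertices f and i are the ends of a path, so G = P_9. A path has exactly one nontrivial symmetry — reversal — giving Aut(G) of order 2.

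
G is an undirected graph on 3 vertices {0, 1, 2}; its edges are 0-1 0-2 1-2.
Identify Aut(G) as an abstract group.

S_3

Every vertex has degree 2, so G is the complete graph K_3. Every bijection on the vertex set is an automorphism of K_3; hence Aut(K_3) ≅ S_3, order 6.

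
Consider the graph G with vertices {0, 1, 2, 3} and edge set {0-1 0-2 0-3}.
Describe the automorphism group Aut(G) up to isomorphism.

Vertex 0 has degree 3 and every other vertex has degree 1, so G is the star K_{1,3} with centre 0. The 3 leaves are pairwise interchangeable while the centre is fixed, giving Aut(G) = S_3.

S_3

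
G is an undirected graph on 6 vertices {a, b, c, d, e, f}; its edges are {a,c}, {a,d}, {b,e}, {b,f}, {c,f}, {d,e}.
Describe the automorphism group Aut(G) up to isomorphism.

the dihedral group of order 12

G is 2-regular and connected on 6 vertices, i.e. the cycle C_6. The automorphisms of the 6-cycle are exactly the symmetries of a regular 6-gon: the dihedral group D_6, |D_6| = 12.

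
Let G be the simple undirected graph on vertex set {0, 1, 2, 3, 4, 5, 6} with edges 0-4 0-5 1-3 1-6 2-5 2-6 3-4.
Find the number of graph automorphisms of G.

14

G is 2-regular and connected on 7 vertices, i.e. the cycle C_7. The automorphisms of the 7-cycle are exactly the symmetries of a regular 7-gon: the dihedral group D_7, |D_7| = 14.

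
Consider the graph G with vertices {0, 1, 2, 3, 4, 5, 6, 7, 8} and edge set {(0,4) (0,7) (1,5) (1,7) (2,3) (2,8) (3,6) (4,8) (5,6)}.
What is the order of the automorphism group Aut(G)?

18

Every vertex has degree 2 and the graph is connected, so G is the 9-cycle C_9. The automorphisms of the 9-cycle are exactly the symmetries of a regular 9-gon: the dihedral group D_9, |D_9| = 18.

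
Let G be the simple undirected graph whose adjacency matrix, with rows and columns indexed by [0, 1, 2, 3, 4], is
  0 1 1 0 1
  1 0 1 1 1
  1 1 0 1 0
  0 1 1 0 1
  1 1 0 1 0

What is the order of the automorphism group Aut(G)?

8

Vertex 1 is the unique vertex of degree 4; the remaining 4 vertices each have degree 3 and induce a cycle, so G is the wheel on 5 vertices with hub 1. Every automorphism fixes the hub and acts on the rim 4-cycle, so Aut(G) ≅ Aut(C_4) = D_4 of order 8.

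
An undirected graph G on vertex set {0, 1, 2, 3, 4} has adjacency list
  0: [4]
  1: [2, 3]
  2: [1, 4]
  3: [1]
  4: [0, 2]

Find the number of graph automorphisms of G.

2

The degree sequence is [1, 2, 2, 1, 2]; the two degree-1 vertices 0 and 3 are the ends of a path, so G = P_5. A path has exactly one nontrivial symmetry — reversal — giving Aut(G) of order 2.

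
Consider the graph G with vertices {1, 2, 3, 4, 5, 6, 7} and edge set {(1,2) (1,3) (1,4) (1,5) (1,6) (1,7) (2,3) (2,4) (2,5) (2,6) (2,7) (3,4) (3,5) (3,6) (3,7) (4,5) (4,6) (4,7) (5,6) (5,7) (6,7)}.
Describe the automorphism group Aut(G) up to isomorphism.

S_7

All 7 vertices are pairwise adjacent: G = K_7. Every bijection on the vertex set is an automorphism of K_7; hence Aut(K_7) ≅ S_7, order 5040.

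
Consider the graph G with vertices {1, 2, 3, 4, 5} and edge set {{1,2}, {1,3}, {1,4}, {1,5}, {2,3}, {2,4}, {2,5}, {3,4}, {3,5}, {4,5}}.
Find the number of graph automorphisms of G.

120

All 5 vertices are pairwise adjacent: G = K_5. Any permutation of the 5 vertices preserves K_5, so Aut(K_5) = S_5 of order 5! = 120.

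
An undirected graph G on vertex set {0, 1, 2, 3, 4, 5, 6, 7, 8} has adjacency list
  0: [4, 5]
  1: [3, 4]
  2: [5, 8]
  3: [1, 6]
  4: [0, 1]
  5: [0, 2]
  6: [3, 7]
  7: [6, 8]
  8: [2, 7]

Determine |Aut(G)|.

18

G is 2-regular and connected on 9 vertices, i.e. the cycle C_9. The automorphisms of the 9-cycle are exactly the symmetries of a regular 9-gon: the dihedral group D_9, |D_9| = 18.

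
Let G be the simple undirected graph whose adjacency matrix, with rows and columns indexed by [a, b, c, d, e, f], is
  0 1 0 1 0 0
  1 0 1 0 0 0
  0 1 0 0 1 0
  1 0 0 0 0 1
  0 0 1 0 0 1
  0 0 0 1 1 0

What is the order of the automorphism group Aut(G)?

G is 2-regular and connected on 6 vertices, i.e. the cycle C_6. The automorphisms of the 6-cycle are exactly the symmetries of a regular 6-gon: the dihedral group D_6, |D_6| = 12.

12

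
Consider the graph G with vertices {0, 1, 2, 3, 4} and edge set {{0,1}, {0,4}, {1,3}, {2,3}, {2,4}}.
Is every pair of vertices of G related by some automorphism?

Every vertex has degree 2 and the graph is connected, so G is the 5-cycle C_5. The automorphisms of the 5-cycle are exactly the symmetries of a regular 5-gon: the dihedral group D_5, |D_5| = 10. This group acts transitively on the 5 vertices.

Yes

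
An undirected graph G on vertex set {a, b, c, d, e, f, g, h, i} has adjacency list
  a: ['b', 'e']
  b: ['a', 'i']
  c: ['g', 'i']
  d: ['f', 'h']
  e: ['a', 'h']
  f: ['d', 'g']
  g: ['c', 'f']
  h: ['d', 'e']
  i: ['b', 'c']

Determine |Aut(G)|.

G is 2-regular and connected on 9 vertices, i.e. the cycle C_9. The automorphisms of the 9-cycle are exactly the symmetries of a regular 9-gon: the dihedral group D_9, |D_9| = 18.

18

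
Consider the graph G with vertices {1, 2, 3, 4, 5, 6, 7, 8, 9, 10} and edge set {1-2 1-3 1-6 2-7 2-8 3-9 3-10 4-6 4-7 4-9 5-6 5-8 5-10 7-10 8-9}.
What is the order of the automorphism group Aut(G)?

G is 3-regular on 10 vertices with no triangles and no 4-cycles (girth 5): this is the Petersen graph. It is a classical fact that the Petersen graph has automorphism group S_5 (order 120), arising from its description as the Kneser graph K(5,2).

120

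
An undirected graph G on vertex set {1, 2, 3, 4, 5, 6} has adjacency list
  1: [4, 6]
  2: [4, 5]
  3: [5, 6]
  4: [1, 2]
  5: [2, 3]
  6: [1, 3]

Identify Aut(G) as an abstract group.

G is 2-regular and connected on 6 vertices, i.e. the cycle C_6. The automorphisms of the 6-cycle are exactly the symmetries of a regular 6-gon: the dihedral group D_6, |D_6| = 12.

the dihedral group of order 12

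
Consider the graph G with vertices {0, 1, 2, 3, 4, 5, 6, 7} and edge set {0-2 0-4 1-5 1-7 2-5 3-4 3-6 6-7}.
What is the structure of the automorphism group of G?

D_8

G is 2-regular and connected on 8 vertices, i.e. the cycle C_8. C_8 has 8 rotations and 8 reflections, so Aut(C_8) ≅ D_8 of order 16.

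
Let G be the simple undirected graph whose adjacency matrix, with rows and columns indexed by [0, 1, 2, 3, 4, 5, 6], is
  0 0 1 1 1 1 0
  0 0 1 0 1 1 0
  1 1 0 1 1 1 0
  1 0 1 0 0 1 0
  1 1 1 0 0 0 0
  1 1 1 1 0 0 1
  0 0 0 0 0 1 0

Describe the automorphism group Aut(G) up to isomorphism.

{e}

Degrees alone do not determine every vertex (e.g. 1 and 3 both have degree 3), but their neighbour-degree multisets differ: N(1) has degrees [3, 5, 5] while N(3) has degrees [4, 5, 5]. Repeating this refinement separates all vertices, so the only automorphism is the identity.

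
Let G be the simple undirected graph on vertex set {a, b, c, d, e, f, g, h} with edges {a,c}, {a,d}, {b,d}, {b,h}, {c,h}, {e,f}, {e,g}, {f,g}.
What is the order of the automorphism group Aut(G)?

60

G has two connected components, {a, b, c, d, h} and {e, f, g}; each is 2-regular, so G = C_5 ⊔ C_3. No automorphism exchanges components of different sizes, hence Aut(G) is the direct product D_5 × D_3, order 60.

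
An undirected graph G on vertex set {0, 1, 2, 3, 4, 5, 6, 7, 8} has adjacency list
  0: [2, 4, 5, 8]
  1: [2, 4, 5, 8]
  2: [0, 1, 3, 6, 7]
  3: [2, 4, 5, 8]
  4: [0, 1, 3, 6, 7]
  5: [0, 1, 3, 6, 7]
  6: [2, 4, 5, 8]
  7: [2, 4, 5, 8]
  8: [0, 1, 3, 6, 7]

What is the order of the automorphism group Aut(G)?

2880

The vertices split by degree into {2, 4, 5, 8} (degree 5) and {0, 1, 3, 6, 7} (degree 4); every edge runs between the two parts, so G is the complete bipartite graph K_{4,5}. The parts have unequal sizes, so no automorphism swaps them; each part is permuted independently, giving S_4 × S_5 of order 4!·5! = 2880.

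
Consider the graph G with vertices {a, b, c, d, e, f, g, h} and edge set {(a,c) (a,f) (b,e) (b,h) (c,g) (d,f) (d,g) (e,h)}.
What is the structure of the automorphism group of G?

G has two connected components, {a, c, d, f, g} and {b, e, h}; each is 2-regular, so G = C_5 ⊔ C_3. No automorphism exchanges components of different sizes, hence Aut(G) is the direct product D_5 × D_3, order 60.

D_5 × D_3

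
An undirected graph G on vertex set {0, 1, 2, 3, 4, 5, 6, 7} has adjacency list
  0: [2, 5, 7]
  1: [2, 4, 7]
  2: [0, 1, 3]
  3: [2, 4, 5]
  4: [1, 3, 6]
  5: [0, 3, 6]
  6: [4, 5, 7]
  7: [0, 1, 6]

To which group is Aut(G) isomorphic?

G is 3-regular and bipartite on 2^3 = 8 vertices with girth 4; it is the hypercube graph Q_3. The symmetry group of the 3-cube is the hyperoctahedral group B_3 = Z_2 ≀ S_3, of order 2^3·3! = 48.

the hyperoctahedral group B_3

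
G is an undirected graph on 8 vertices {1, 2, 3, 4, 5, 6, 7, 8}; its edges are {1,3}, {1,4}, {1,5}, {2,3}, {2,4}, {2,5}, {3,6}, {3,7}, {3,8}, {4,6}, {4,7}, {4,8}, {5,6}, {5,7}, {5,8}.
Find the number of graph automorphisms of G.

720

The vertices split by degree into {3, 4, 5} (degree 5) and {1, 2, 6, 7, 8} (degree 3); every edge runs between the two parts, so G is the complete bipartite graph K_{3,5}. Automorphisms preserve the bipartition setwise (since the parts differ in size) and act as S_5 × S_3 within it; |Aut| = 720.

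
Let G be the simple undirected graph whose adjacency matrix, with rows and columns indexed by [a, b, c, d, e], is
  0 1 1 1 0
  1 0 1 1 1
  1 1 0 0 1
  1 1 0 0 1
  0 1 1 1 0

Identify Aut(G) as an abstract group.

D_4

Vertex b is the unique vertex of degree 4; the remaining 4 vertices each have degree 3 and induce a cycle, so G is the wheel on 5 vertices with hub b. Every automorphism fixes the hub and acts on the rim 4-cycle, so Aut(G) ≅ Aut(C_4) = D_4 of order 8.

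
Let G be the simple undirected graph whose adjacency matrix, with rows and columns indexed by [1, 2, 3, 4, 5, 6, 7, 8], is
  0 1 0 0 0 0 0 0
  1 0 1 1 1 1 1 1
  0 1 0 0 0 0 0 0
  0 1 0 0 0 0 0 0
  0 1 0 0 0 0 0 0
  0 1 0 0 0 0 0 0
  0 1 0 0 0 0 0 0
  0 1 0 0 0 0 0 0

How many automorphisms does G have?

5040

Vertex 2 has degree 7 and every other vertex has degree 1, so G is the star K_{1,7} with centre 2. The 7 leaves are pairwise interchangeable while the centre is fixed, giving Aut(G) = S_7.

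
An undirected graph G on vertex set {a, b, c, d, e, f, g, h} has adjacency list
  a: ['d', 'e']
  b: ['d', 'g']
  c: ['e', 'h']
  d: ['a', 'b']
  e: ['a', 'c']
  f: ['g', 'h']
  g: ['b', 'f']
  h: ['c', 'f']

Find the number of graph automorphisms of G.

Every vertex has degree 2 and the graph is connected, so G is the 8-cycle C_8. The automorphisms of the 8-cycle are exactly the symmetries of a regular 8-gon: the dihedral group D_8, |D_8| = 16.

16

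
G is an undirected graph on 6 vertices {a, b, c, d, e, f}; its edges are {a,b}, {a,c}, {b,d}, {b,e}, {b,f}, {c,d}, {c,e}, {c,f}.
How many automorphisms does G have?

The vertices split by degree into {b, c} (degree 4) and {a, d, e, f} (degree 2); every edge runs between the two parts, so G is the complete bipartite graph K_{2,4}. The parts have unequal sizes, so no automorphism swaps them; each part is permuted independently, giving S_2 × S_4 of order 2!·4! = 48.

48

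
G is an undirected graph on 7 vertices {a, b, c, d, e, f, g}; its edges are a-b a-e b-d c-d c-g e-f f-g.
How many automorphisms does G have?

G is 2-regular and connected on 7 vertices, i.e. the cycle C_7. The automorphisms of the 7-cycle are exactly the symmetries of a regular 7-gon: the dihedral group D_7, |D_7| = 14.

14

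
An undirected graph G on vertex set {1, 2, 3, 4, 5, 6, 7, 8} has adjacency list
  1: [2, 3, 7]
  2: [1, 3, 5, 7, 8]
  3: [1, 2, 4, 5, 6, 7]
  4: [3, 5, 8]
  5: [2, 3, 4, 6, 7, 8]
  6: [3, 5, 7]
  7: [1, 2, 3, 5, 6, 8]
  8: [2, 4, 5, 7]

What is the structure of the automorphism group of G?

The degree sequence is [3, 5, 6, 3, 6, 3, 6, 4]. Checking the degree-preserving permutations of the vertex set shows that none except the identity preserves every edge, so Aut(G) is trivial.

the trivial group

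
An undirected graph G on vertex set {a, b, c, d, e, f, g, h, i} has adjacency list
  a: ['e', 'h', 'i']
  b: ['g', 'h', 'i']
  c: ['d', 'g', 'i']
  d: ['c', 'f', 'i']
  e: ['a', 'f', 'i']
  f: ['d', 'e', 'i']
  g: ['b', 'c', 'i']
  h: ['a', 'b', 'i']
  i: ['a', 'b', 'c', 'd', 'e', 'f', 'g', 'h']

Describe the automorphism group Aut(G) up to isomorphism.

the dihedral group of order 16

Vertex i is the unique vertex of degree 8; the remaining 8 vertices each have degree 3 and induce a cycle, so G is the wheel on 9 vertices with hub i. With the hub fixed, the remaining symmetry is that of the rim cycle C_8, giving the dihedral group D_8.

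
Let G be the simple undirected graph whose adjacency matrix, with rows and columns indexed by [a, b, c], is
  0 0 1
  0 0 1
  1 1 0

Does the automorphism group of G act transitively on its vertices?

No

Vertex c is the only vertex of degree 2, so every automorphism fixes it; G is not vertex-transitive.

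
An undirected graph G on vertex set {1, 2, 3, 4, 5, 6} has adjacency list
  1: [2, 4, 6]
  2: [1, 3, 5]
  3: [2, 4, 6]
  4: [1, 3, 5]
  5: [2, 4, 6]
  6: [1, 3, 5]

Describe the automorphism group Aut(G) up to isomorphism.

(S_3 × S_3) ⋊ Z_2

G is 3-regular and bipartite with parts {2, 4, 6} and {1, 3, 5} (each part is independent and every cross-pair is an edge), so G = K_{3,3}. Aut(K_{3,3}) is the wreath product S_3 ≀ Z_2: permute within each part, then optionally swap the parts; |Aut| = 2·(3!)² = 72.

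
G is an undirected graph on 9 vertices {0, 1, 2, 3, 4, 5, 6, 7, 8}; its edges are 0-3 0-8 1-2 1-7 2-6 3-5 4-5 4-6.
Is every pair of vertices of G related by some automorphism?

Automorphisms preserve degree, but G has vertices of degree 1 and vertices of degree 2; no automorphism maps one to the other, so G is not vertex-transitive.

No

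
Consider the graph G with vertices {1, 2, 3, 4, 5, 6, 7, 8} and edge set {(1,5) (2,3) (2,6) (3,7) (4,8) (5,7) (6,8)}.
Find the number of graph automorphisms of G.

2

The degree sequence is [1, 2, 2, 1, 2, 2, 2, 2]; the two degree-1 vertices 1 and 4 are the ends of a path, so G = P_8. The only nontrivial automorphism of a path is the end-to-end reflection, so Aut(G) ≅ Z_2.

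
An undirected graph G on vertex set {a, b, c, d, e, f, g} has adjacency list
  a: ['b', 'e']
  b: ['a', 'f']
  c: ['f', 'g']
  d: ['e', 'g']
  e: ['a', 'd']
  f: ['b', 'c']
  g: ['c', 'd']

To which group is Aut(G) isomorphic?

G is 2-regular and connected on 7 vertices, i.e. the cycle C_7. C_7 has 7 rotations and 7 reflections, so Aut(C_7) ≅ D_7 of order 14.

the dihedral group of order 14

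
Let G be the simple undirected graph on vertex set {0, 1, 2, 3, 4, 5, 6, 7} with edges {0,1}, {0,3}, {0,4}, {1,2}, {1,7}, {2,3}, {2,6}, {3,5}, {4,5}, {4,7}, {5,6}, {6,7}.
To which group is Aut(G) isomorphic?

G is 3-regular and bipartite on 2^3 = 8 vertices with girth 4; it is the hypercube graph Q_3. Aut(Q_3) consists of the signed permutations of the 3 coordinate axes: 3! permutations times 2^3 sign flips, so |Aut| = 2^3·3! = 48.

the hyperoctahedral group B_3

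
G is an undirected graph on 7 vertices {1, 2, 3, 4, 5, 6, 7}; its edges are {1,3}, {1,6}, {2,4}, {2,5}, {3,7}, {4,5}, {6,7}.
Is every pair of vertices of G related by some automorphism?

No

G has two connected components, {1, 3, 6, 7} and {2, 4, 5}; each is 2-regular, so G = C_4 ⊔ C_3. The orbit of 1 under Aut(G) is {1, 3, 6, 7}, which does not contain 2, so G is not vertex-transitive.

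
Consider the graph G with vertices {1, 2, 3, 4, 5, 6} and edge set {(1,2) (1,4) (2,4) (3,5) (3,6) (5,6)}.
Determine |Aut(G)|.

G has two connected components, {3, 5, 6} and {1, 2, 4}; each is 2-regular, so G = C_3 ⊔ C_3. Aut of a disjoint union of two copies of C_3 is the wreath product D_3 ≀ Z_2, of order 2·6² = 72.

72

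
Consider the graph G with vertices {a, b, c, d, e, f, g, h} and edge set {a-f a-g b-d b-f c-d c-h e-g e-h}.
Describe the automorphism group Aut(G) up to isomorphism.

G is 2-regular and connected on 8 vertices, i.e. the cycle C_8. The automorphisms of the 8-cycle are exactly the symmetries of a regular 8-gon: the dihedral group D_8, |D_8| = 16.

the dihedral group of order 16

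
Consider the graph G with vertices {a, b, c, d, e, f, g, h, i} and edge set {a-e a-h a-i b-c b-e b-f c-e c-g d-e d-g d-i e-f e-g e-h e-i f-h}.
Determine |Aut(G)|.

16

Vertex e is the unique vertex of degree 8; the remaining 8 vertices each have degree 3 and induce a cycle, so G is the wheel on 9 vertices with hub e. Every automorphism fixes the hub and acts on the rim 8-cycle, so Aut(G) ≅ Aut(C_8) = D_8 of order 16.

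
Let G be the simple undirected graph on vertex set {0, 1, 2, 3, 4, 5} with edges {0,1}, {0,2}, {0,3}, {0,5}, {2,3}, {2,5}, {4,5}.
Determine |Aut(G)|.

1

Degrees alone do not determine every vertex (e.g. 1 and 4 both have degree 1), but their neighbour-degree multisets differ: N(1) has degrees [4] while N(4) has degrees [3]. Repeating this refinement separates all vertices, so the only automorphism is the identity.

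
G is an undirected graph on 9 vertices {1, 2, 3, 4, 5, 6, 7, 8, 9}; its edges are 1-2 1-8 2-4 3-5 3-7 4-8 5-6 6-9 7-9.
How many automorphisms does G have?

80

G has two connected components, {3, 5, 6, 7, 9} and {1, 2, 4, 8}; each is 2-regular, so G = C_5 ⊔ C_4. No automorphism exchanges components of different sizes, hence Aut(G) is the direct product D_5 × D_4, order 80.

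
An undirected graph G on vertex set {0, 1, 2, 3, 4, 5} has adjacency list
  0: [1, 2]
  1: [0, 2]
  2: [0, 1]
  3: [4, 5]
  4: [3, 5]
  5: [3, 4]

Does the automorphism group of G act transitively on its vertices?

Yes

G has two connected components, {0, 1, 2} and {3, 4, 5}; each is 2-regular, so G = C_3 ⊔ C_3. Aut of a disjoint union of two copies of C_3 is the wreath product D_3 ≀ Z_2, of order 2·6² = 72. Under this action every vertex can be carried to every other, so G is vertex-transitive.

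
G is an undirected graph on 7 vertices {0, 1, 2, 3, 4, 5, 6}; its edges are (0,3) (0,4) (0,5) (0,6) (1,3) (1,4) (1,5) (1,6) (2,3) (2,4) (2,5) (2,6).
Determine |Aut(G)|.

The vertices split by degree into {0, 1, 2} (degree 4) and {3, 4, 5, 6} (degree 3); every edge runs between the two parts, so G is the complete bipartite graph K_{3,4}. The parts have unequal sizes, so no automorphism swaps them; each part is permuted independently, giving S_4 × S_3 of order 4!·3! = 144.

144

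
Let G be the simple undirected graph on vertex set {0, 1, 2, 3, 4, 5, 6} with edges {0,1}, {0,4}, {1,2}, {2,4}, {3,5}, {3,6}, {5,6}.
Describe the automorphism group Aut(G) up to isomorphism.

G has two connected components, {0, 1, 2, 4} and {3, 5, 6}; each is 2-regular, so G = C_4 ⊔ C_3. The components are non-isomorphic (different sizes), so Aut(G) = Aut(C_4) × Aut(C_3) = D_4 × D_3 of order 8·6 = 48.

D_4 × D_3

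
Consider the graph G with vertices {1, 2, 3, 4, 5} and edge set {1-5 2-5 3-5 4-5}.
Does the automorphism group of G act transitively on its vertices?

Vertex 5 is the only vertex of degree 4, so every automorphism fixes it; G is not vertex-transitive.

No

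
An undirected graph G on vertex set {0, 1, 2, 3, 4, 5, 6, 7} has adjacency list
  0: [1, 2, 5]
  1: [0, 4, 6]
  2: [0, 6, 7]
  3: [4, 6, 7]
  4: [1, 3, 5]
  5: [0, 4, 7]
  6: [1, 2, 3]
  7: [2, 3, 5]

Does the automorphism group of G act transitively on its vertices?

Yes

G is 3-regular and bipartite on 2^3 = 8 vertices with girth 4; it is the hypercube graph Q_3. Aut(Q_3) consists of the signed permutations of the 3 coordinate axes: 3! permutations times 2^3 sign flips, so |Aut| = 2^3·3! = 48. This group acts transitively on the 8 vertices.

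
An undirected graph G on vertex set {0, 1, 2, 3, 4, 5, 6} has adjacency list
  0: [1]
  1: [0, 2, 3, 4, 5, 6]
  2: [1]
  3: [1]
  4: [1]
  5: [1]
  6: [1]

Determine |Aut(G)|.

720

Vertex 1 has degree 6 and every other vertex has degree 1, so G is the star K_{1,6} with centre 1. Any automorphism fixes the centre and permutes the 6 leaves freely, so Aut(G) ≅ S_6 of order 6! = 720.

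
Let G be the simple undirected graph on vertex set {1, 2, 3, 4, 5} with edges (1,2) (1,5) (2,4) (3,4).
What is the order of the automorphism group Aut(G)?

The degree sequence is [2, 2, 1, 2, 1]; the two degree-1 vertices 3 and 5 are the ends of a path, so G = P_5. The only nontrivial automorphism of a path is the end-to-end reflection, so Aut(G) ≅ Z_2.

2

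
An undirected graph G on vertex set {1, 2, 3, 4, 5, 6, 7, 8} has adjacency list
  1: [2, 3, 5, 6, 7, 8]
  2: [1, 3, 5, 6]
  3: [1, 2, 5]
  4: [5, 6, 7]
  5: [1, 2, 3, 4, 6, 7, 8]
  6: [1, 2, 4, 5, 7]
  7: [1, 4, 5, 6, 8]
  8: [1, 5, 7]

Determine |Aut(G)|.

Degrees alone do not determine every vertex (e.g. 3 and 4 both have degree 3), but their neighbour-degree multisets differ: N(3) has degrees [4, 6, 7] while N(4) has degrees [5, 5, 7]. Repeating this refinement separates all vertices, so the only automorphism is the identity.

1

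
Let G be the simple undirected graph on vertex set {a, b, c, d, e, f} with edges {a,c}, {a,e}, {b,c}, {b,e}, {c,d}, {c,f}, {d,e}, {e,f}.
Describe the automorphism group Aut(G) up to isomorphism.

S_4 × S_2

The vertices split by degree into {c, e} (degree 4) and {a, b, d, f} (degree 2); every edge runs between the two parts, so G is the complete bipartite graph K_{2,4}. The parts have unequal sizes, so no automorphism swaps them; each part is permuted independently, giving S_4 × S_2 of order 4!·2! = 48.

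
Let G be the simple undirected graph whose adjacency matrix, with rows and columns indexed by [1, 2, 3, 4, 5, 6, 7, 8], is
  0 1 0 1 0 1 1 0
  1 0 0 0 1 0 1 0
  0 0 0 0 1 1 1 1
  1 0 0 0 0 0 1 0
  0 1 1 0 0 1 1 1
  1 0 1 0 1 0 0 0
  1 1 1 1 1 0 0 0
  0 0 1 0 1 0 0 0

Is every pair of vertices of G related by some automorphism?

No

Automorphisms preserve degree, but G has vertices of degree 2 and vertices of degree 5; no automorphism maps one to the other, so G is not vertex-transitive.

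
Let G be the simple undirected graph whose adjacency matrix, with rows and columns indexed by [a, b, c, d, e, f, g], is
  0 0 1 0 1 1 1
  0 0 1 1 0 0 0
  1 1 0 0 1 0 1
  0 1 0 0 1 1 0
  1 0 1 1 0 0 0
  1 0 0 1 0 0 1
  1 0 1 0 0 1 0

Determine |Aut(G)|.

1

The degree sequence is [4, 2, 4, 3, 3, 3, 3]. Checking the degree-preserving permutations of the vertex set shows that none except the identity preserves every edge, so Aut(G) is trivial.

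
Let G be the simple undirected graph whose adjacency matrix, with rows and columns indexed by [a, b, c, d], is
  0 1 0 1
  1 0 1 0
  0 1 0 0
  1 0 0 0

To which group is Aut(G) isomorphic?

The degree sequence is [2, 2, 1, 1]; the two degree-1 vertices c and d are the ends of a path, so G = P_4. A path has exactly one nontrivial symmetry — reversal — giving Aut(G) of order 2.

the cyclic group of order 2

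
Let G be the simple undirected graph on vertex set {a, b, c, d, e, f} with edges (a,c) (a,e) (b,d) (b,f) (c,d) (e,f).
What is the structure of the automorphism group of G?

D_6

G is 2-regular and connected on 6 vertices, i.e. the cycle C_6. C_6 has 6 rotations and 6 reflections, so Aut(C_6) ≅ D_6 of order 12.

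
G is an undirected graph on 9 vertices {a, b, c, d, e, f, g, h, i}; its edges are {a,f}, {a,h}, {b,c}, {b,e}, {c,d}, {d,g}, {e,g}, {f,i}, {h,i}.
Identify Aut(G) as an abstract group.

D_4 × D_5

G has two connected components, {b, c, d, e, g} and {a, f, h, i}; each is 2-regular, so G = C_5 ⊔ C_4. No automorphism exchanges components of different sizes, hence Aut(G) is the direct product D_4 × D_5, order 80.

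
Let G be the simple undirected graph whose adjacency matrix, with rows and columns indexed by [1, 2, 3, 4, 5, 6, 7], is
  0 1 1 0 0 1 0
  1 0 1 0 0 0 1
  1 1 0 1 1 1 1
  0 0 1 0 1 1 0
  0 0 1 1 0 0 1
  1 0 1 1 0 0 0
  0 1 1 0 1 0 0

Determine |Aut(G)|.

12

Vertex 3 is the unique vertex of degree 6; the remaining 6 vertices each have degree 3 and induce a cycle, so G is the wheel on 7 vertices with hub 3. Every automorphism fixes the hub and acts on the rim 6-cycle, so Aut(G) ≅ Aut(C_6) = D_6 of order 12.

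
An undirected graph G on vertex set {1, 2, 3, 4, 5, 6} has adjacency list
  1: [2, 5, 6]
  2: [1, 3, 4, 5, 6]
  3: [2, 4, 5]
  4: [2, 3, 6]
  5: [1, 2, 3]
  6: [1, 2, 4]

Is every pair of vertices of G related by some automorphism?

No

Vertex 2 is the only vertex of degree 5, so every automorphism fixes it; G is not vertex-transitive.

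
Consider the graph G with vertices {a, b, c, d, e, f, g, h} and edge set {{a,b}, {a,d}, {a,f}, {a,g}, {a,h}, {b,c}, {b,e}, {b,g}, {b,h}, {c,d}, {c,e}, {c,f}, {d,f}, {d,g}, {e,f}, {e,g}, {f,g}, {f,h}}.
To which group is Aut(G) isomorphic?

The degree sequence is [5, 5, 4, 4, 4, 6, 5, 3]. Checking the degree-preserving permutations of the vertex set shows that none except the identity preserves every edge, so Aut(G) is trivial.

{e}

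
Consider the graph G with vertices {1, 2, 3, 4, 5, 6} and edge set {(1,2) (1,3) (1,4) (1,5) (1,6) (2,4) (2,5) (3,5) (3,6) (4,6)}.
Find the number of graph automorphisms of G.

10

Vertex 1 is the unique vertex of degree 5; the remaining 5 vertices each have degree 3 and induce a cycle, so G is the wheel on 6 vertices with hub 1. Every automorphism fixes the hub and acts on the rim 5-cycle, so Aut(G) ≅ Aut(C_5) = D_5 of order 10.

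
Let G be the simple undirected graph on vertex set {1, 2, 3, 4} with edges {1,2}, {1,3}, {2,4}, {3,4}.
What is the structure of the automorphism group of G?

G is 2-regular and connected on 4 vertices, i.e. the cycle C_4. C_4 has 4 rotations and 4 reflections, so Aut(C_4) ≅ D_4 of order 8.

D_4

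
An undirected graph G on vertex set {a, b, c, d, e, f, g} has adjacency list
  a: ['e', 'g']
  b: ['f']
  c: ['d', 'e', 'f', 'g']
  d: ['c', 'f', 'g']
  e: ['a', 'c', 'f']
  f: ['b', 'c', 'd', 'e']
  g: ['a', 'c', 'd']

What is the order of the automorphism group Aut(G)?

1

Degrees alone do not determine every vertex (e.g. c and f both have degree 4), but their neighbour-degree multisets differ: N(c) has degrees [3, 3, 3, 4] while N(f) has degrees [1, 3, 3, 4]. Repeating this refinement separates all vertices, so the only automorphism is the identity.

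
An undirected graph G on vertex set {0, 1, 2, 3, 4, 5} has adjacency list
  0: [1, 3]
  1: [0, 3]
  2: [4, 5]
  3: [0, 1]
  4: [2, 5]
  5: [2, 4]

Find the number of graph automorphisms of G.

72

G has two connected components, {0, 1, 3} and {2, 4, 5}; each is 2-regular, so G = C_3 ⊔ C_3. Aut of a disjoint union of two copies of C_3 is the wreath product D_3 ≀ Z_2, of order 2·6² = 72.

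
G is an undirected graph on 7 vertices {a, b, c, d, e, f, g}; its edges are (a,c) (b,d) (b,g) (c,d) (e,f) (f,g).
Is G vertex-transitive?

No

Automorphisms preserve degree, but G has vertices of degree 1 and vertices of degree 2; no automorphism maps one to the other, so G is not vertex-transitive.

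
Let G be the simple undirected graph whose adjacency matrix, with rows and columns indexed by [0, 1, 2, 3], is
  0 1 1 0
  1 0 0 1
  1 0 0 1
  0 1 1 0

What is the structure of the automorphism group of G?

G is 2-regular and connected on 4 vertices, i.e. the cycle C_4. The automorphisms of the 4-cycle are exactly the symmetries of a regular 4-gon: the dihedral group D_4, |D_4| = 8.

D_4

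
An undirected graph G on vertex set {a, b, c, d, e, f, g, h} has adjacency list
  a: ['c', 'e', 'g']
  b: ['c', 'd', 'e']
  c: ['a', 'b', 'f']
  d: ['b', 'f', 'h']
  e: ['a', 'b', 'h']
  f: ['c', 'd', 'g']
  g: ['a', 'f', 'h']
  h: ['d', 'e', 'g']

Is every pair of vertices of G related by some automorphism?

Yes

G is 3-regular and bipartite on 2^3 = 8 vertices with girth 4; it is the hypercube graph Q_3. Aut(Q_3) consists of the signed permutations of the 3 coordinate axes: 3! permutations times 2^3 sign flips, so |Aut| = 2^3·3! = 48. This group acts transitively on the 8 vertices.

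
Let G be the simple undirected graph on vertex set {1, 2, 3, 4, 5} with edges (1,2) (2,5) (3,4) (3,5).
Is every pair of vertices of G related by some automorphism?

Automorphisms preserve degree, but G has vertices of degree 1 and vertices of degree 2; no automorphism maps one to the other, so G is not vertex-transitive.

No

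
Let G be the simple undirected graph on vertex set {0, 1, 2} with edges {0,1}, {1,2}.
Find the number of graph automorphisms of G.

2

The degree sequence is [1, 2, 1]; the two degree-1 vertices 0 and 2 are the ends of a path, so G = P_3. A path has exactly one nontrivial symmetry — reversal — giving Aut(G) of order 2.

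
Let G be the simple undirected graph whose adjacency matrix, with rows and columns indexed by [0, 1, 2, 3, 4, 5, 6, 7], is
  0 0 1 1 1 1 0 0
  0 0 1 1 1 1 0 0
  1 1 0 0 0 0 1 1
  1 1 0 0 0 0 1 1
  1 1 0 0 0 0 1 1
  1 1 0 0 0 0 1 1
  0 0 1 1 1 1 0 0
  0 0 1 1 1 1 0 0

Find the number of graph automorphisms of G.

G is 4-regular and bipartite with parts {0, 1, 6, 7} and {2, 3, 4, 5} (each part is independent and every cross-pair is an edge), so G = K_{4,4}. Each part can be permuted independently (S_4 × S_4) and the two equal-size parts can also be swapped, giving (S_4 × S_4) ⋊ Z_2 of order 2·(4!)² = 1152.

1152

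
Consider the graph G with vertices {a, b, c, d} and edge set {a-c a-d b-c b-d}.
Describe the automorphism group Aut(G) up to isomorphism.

D_4

G is 2-regular and bipartite on 2^2 = 4 vertices with girth 4; it is the hypercube graph Q_2. The symmetry group of the 2-cube is the hyperoctahedral group B_2 = Z_2 ≀ S_2, of order 2^2·2! = 8.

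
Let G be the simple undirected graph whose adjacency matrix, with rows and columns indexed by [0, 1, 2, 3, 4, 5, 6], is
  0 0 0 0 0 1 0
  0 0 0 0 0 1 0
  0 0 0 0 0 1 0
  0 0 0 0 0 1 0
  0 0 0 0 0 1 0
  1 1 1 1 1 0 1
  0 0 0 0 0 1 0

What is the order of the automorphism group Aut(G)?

Vertex 5 has degree 6 and every other vertex has degree 1, so G is the star K_{1,6} with centre 5. The 6 leaves are pairwise interchangeable while the centre is fixed, giving Aut(G) = S_6.

720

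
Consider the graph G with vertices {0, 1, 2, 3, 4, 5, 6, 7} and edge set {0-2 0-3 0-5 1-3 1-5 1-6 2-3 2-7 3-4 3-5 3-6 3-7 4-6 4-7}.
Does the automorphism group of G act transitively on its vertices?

Vertex 3 is the only vertex of degree 7, so every automorphism fixes it; G is not vertex-transitive.

No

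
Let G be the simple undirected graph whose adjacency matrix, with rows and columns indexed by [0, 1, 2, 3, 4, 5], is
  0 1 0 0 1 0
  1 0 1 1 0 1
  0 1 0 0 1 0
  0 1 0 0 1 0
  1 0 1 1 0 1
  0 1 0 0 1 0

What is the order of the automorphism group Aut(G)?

48

The vertices split by degree into {1, 4} (degree 4) and {0, 2, 3, 5} (degree 2); every edge runs between the two parts, so G is the complete bipartite graph K_{2,4}. The parts have unequal sizes, so no automorphism swaps them; each part is permuted independently, giving S_2 × S_4 of order 2!·4! = 48.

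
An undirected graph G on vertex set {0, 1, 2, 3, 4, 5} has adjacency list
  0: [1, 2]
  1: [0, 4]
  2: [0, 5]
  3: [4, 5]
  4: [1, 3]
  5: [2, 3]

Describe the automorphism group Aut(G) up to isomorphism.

the dihedral group of order 12

G is 2-regular and connected on 6 vertices, i.e. the cycle C_6. C_6 has 6 rotations and 6 reflections, so Aut(C_6) ≅ D_6 of order 12.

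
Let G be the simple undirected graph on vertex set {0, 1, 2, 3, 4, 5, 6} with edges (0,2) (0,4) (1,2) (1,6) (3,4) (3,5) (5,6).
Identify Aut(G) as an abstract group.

D_7

G is 2-regular and connected on 7 vertices, i.e. the cycle C_7. C_7 has 7 rotations and 7 reflections, so Aut(C_7) ≅ D_7 of order 14.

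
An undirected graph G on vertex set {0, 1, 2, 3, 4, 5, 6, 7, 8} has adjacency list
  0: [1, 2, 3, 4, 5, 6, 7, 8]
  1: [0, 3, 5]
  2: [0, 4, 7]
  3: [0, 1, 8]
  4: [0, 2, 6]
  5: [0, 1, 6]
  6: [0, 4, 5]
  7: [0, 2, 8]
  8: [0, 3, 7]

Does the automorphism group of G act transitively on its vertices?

Vertex 0 is the only vertex of degree 8, so every automorphism fixes it; G is not vertex-transitive.

No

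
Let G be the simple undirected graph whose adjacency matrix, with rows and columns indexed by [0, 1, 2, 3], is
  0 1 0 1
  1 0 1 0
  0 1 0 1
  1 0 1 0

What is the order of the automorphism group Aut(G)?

8

G is 2-regular and bipartite on 2^2 = 4 vertices with girth 4; it is the hypercube graph Q_2. The symmetry group of the 2-cube is the hyperoctahedral group B_2 = Z_2 ≀ S_2, of order 2^2·2! = 8.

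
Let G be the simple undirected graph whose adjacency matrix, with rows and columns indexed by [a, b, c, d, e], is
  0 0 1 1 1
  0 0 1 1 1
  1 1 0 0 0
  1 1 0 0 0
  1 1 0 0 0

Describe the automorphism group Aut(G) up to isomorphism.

The vertices split by degree into {a, b} (degree 3) and {c, d, e} (degree 2); every edge runs between the two parts, so G is the complete bipartite graph K_{2,3}. The parts have unequal sizes, so no automorphism swaps them; each part is permuted independently, giving S_2 × S_3 of order 2!·3! = 12.

S_2 × S_3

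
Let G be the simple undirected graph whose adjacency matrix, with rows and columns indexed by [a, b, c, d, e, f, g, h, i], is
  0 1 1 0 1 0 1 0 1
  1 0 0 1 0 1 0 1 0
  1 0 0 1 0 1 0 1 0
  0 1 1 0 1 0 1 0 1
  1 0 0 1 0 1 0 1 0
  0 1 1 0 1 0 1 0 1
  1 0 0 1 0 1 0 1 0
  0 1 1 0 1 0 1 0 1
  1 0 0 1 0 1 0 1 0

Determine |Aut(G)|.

The vertices split by degree into {a, d, f, h} (degree 5) and {b, c, e, g, i} (degree 4); every edge runs between the two parts, so G is the complete bipartite graph K_{4,5}. Automorphisms preserve the bipartition setwise (since the parts differ in size) and act as S_5 × S_4 within it; |Aut| = 2880.

2880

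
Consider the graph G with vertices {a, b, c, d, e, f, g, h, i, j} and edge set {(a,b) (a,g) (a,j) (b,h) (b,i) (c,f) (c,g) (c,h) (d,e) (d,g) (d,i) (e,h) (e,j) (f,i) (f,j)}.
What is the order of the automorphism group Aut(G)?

G is 3-regular on 10 vertices with no triangles and no 4-cycles (girth 5): this is the Petersen graph. It is a classical fact that the Petersen graph has automorphism group S_5 (order 120), arising from its description as the Kneser graph K(5,2).

120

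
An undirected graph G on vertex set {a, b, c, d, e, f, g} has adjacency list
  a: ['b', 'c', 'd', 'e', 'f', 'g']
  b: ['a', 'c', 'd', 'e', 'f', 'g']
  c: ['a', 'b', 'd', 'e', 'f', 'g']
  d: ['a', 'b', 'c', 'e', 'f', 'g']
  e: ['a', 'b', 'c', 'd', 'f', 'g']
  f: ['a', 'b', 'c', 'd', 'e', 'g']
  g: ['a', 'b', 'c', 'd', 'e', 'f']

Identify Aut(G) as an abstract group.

the symmetric group on 7 letters

Every vertex has degree 6, so G is the complete graph K_7. Every bijection on the vertex set is an automorphism of K_7; hence Aut(K_7) ≅ S_7, order 5040.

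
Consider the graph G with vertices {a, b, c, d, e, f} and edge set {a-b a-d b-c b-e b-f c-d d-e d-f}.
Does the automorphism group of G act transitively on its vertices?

No

Automorphisms preserve degree, but G has vertices of degree 2 and vertices of degree 4; no automorphism maps one to the other, so G is not vertex-transitive.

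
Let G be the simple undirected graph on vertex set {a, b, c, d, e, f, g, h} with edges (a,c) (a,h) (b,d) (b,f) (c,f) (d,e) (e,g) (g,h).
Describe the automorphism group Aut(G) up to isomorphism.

the dihedral group of order 16

Every vertex has degree 2 and the graph is connected, so G is the 8-cycle C_8. C_8 has 8 rotations and 8 reflections, so Aut(C_8) ≅ D_8 of order 16.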